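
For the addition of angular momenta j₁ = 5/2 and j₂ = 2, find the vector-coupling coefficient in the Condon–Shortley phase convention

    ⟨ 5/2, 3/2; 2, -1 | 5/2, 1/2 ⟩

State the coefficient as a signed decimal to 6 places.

j₁+j₂−J=2  J+j₁−j₂=3  J−j₁+j₂=2  j₁+j₂+J+1=8
(j₁±m₁, j₂±m₂, J±M) = (4,1,1,3,3,2)
P² = 216/35
sum k=0..1:
  [0] +1/4 = 1/4
  [1] −1/12 = -1/12
S = 1/6
C² = P²·S² = 6/35 ; C = +0.414039

+√(6/35) ≈ +0.414039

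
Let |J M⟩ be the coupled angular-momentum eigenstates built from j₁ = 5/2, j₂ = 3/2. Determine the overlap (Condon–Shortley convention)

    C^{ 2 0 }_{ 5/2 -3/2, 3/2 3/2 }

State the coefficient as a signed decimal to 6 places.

triangle: 2!*3!*1!/7! = 12/5040
(j±m)!: 1!*4!*3!*0!*2!*2! = 576
prefactor² = (2J+1)*Δ*N² = 48/7
  k=2: +1/(2!*0!*2!*1!*1!*0!) = 1/4
Σ = 1/4  ⇒  CG² = 48/7*1/4² = 3/7
CG = +√(3/7) = +0.654654

+0.654654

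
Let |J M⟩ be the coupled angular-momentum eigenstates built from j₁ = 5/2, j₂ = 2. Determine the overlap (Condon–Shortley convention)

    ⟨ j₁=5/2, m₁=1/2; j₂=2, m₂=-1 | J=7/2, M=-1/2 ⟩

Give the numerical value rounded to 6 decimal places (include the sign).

√[8·1!4!3!/9! · 3!2!1!3!3!4!] = √(1152/35)
  +(−1)^0/∏(0,1,2,1,2,2)! = 1/8  (running 1/8)
  +(−1)^1/∏(1,0,1,0,3,3)! = -1/36  (running 7/72)
⟨..|..⟩ = √(1152/35)·(7/72) = +0.557773

+√(14/45) = +0.557773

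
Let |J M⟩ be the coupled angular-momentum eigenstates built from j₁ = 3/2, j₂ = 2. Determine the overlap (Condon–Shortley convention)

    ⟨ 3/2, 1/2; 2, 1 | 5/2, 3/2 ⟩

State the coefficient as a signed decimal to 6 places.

√[6·1!2!3!/7! · 2!1!3!1!4!1!] = √(144/35)
  +(−1)^0/∏(0,1,1,3,1,0)! = 1/6  (running 1/6)
  +(−1)^1/∏(1,0,0,2,2,1)! = -1/4  (running -1/12)
⟨..|..⟩ = √(144/35)·(-1/12) = -0.169031

−√(1/35) = -0.169031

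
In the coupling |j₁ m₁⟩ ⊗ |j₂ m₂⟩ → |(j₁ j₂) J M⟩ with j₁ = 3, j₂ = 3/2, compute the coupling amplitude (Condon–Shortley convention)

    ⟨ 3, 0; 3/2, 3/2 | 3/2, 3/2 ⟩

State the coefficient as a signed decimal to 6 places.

-0.169031  (= −√(1/35))

triangle: 3!×3!×0!/7! = 36/5040
(j±m)!: 3!×3!×3!×0!×3!×0! = 1296
prefactor² = (2J+1)×Δ×N² = 1296/35
  k=3: −1/(3!×0!×0!×0!×3!×0!) = -1/36
Σ = -1/36  ⇒  CG² = 1296/35×(-1/36)² = 1/35
CG = −√(1/35) = -0.169031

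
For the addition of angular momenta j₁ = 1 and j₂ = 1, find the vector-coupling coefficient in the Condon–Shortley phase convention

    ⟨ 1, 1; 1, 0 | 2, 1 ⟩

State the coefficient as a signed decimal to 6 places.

+0.707107  (= +√(1/2))

j₁+j₂−J=0  J+j₁−j₂=2  J−j₁+j₂=2  j₁+j₂+J+1=5
(j₁±m₁, j₂±m₂, J±M) = (2,0,1,1,3,1)
P² = 2
sum k=0..0:
  [0] +1/2 = 1/2
S = 1/2
C² = P²·S² = 1/2 ; C = +0.707107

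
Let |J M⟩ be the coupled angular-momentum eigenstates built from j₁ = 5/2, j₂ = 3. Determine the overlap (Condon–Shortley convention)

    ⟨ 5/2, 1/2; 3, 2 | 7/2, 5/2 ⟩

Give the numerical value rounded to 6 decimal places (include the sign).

triangle: 2!×3!×4!/10! = 288/3628800
(j±m)!: 3!×2!×5!×1!×6!×1! = 1036800
prefactor² = (2J+1)×Δ×N² = 4608/7
  k=1: −1/(1!×1!×1!×4!×2!×0!) = -1/48
  k=2: +1/(2!×0!×0!×3!×3!×1!) = 1/72
Σ = -1/144  ⇒  CG² = 4608/7×(-1/144)² = 2/63
CG = −√(2/63) = -0.178174

-0.178174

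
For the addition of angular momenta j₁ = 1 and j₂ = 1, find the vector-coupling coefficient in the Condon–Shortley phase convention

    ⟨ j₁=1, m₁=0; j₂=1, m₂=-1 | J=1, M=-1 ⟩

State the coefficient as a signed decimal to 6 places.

√[3·1!1!1!/4! · 1!1!0!2!0!2!] = √(1/2)
  +(−1)^0/∏(0,1,1,0,0,1)! = 1  (running 1)
⟨..|..⟩ = √(1/2)·(1) = +0.707107

+0.707107  (= +√(1/2))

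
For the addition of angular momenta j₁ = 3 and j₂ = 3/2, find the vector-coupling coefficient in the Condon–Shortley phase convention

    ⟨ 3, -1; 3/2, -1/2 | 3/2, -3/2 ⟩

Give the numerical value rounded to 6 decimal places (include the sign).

√[4·3!3!0!/7! · 2!4!1!2!0!3!] = √(576/35)
  +(−1)^1/∏(1,2,3,0,0,0)! = -1/12  (running -1/12)
⟨..|..⟩ = √(576/35)·(-1/12) = -0.338062

-0.338062  (= −√(4/35))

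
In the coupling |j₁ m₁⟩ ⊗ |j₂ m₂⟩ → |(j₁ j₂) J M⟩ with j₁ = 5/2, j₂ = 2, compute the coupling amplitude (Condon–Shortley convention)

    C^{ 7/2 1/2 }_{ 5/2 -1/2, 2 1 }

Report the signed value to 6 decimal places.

−√(14/45) = -0.557773

√[8·1!4!3!/9! · 2!3!3!1!4!3!] = √(1152/35)
  +(−1)^0/∏(0,1,3,3,1,0)! = 1/36  (running 1/36)
  +(−1)^1/∏(1,0,2,2,2,1)! = -1/8  (running -7/72)
⟨..|..⟩ = √(1152/35)·(-7/72) = -0.557773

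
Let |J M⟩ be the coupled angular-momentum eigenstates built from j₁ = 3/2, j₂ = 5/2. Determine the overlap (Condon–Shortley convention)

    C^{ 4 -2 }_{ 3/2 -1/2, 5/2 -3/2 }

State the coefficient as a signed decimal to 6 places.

triangle: 0!·3!·5!/9! = 720/362880
(j±m)!: 1!·2!·1!·4!·2!·6! = 69120
prefactor² = (2J+1)·Δ·N² = 8640/7
  k=0: +1/(0!·0!·2!·1!·1!·4!) = 1/48
Σ = 1/48  ⇒  CG² = 8640/7·1/48² = 15/28
CG = +√(15/28) = +0.731925

+√(15/28) ≈ +0.731925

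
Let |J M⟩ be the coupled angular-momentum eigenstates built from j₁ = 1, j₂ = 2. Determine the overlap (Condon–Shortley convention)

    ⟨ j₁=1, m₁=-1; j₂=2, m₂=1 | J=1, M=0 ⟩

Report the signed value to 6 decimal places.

√[3·2!0!2!/5! · 0!2!3!1!1!1!] = √(6/5)
  +(−1)^2/∏(2,0,0,1,0,1)! = 1/2  (running 1/2)
⟨..|..⟩ = √(6/5)·(1/2) = +0.547723

+0.547723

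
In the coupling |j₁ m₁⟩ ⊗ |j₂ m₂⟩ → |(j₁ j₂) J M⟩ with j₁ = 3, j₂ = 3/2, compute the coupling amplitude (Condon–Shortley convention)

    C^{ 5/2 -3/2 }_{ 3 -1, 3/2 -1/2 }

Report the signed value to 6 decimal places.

−√(7/20) ≈ -0.591608

triangle: 2!×4!×1!/8! = 48/40320
(j±m)!: 2!×4!×1!×2!×1!×4! = 2304
prefactor² = (2J+1)×Δ×N² = 576/35
  k=0: +1/(0!×2!×4!×1!×0!×0!) = 1/48
  k=1: −1/(1!×1!×3!×0!×1!×1!) = -1/6
Σ = -7/48  ⇒  CG² = 576/35×(-7/48)² = 7/20
CG = −√(7/20) = -0.591608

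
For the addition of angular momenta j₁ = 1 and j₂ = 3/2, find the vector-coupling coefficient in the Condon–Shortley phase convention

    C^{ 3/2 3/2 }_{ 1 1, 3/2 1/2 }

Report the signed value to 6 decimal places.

+0.632456

triangle: 1!×1!×2!/5! = 2/120
(j±m)!: 2!×0!×2!×1!×3!×0! = 24
prefactor² = (2J+1)×Δ×N² = 8/5
  k=0: +1/(0!×1!×0!×2!×1!×0!) = 1/2
Σ = 1/2  ⇒  CG² = 8/5×1/2² = 2/5
CG = +√(2/5) = +0.632456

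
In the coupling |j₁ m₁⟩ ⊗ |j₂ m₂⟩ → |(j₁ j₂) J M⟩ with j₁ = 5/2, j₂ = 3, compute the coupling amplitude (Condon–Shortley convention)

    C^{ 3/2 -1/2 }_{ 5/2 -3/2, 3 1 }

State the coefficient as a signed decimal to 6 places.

-0.483046

√[4·4!1!2!/8! · 1!4!4!2!1!2!] = √(384/35)
  +(−1)^3/∏(3,1,1,1,0,1)! = -1/6  (running -1/6)
  +(−1)^4/∏(4,0,0,0,1,2)! = 1/48  (running -7/48)
⟨..|..⟩ = √(384/35)·(-7/48) = -0.483046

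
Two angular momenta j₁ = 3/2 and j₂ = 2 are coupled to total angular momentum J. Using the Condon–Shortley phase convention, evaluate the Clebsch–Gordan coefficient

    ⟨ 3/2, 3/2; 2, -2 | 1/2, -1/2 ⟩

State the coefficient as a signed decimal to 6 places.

+0.632456

triangle: 3!×0!×1!/5! = 6/120
(j±m)!: 3!×0!×0!×4!×0!×1! = 144
prefactor² = (2J+1)×Δ×N² = 72/5
  k=0: +1/(0!×3!×0!×0!×0!×1!) = 1/6
Σ = 1/6  ⇒  CG² = 72/5×1/6² = 2/5
CG = +√(2/5) = +0.632456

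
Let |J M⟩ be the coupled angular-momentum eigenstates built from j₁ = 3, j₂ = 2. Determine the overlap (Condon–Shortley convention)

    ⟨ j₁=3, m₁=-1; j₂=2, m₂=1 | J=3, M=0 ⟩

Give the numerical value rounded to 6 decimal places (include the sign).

j₁+j₂−J=2  J+j₁−j₂=4  J−j₁+j₂=2  j₁+j₂+J+1=9
(j₁±m₁, j₂±m₂, J±M) = (2,4,3,1,3,3)
P² = 96/5
sum k=1..2:
  [1] −1/12 = -1/12
  [2] +1/8 = 1/8
S = 1/24
C² = P²·S² = 1/30 ; C = +0.182574

+0.182574  (= +√(1/30))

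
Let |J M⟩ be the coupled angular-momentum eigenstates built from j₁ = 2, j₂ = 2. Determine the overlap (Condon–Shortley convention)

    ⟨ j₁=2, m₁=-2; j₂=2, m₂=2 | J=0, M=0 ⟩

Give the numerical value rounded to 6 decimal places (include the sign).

+√(1/5) ≈ +0.447214

triangle: 4!*0!*0!/5! = 24/120
(j±m)!: 0!*4!*4!*0!*0!*0! = 576
prefactor² = (2J+1)*Δ*N² = 576/5
  k=4: +1/(4!*0!*0!*0!*0!*0!) = 1/24
Σ = 1/24  ⇒  CG² = 576/5*1/24² = 1/5
CG = +√(1/5) = +0.447214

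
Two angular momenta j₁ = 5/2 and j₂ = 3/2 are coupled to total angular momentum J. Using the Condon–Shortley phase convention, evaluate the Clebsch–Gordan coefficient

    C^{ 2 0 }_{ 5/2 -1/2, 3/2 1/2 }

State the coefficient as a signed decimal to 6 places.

−√(1/14) ≈ -0.267261

triangle: 2!*3!*1!/7! = 12/5040
(j±m)!: 2!*3!*2!*1!*2!*2! = 96
prefactor² = (2J+1)*Δ*N² = 8/7
  k=1: −1/(1!*1!*2!*1!*1!*0!) = -1/2
  k=2: +1/(2!*0!*1!*0!*2!*1!) = 1/4
Σ = -1/4  ⇒  CG² = 8/7*(-1/4)² = 1/14
CG = −√(1/14) = -0.267261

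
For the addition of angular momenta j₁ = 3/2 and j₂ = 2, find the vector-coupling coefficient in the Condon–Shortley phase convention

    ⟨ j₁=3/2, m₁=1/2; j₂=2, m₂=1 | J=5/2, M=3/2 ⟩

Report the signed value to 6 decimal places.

√[6·1!2!3!/7! · 2!1!3!1!4!1!] = √(144/35)
  +(−1)^0/∏(0,1,1,3,1,0)! = 1/6  (running 1/6)
  +(−1)^1/∏(1,0,0,2,2,1)! = -1/4  (running -1/12)
⟨..|..⟩ = √(144/35)·(-1/12) = -0.169031

−√(1/35) = -0.169031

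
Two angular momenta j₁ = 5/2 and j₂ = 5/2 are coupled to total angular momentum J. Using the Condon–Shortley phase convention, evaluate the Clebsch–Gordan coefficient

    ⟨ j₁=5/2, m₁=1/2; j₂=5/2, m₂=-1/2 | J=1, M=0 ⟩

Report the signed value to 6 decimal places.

√[3·4!1!1!/7! · 3!2!2!3!1!1!] = √(72/35)
  +(−1)^1/∏(1,3,1,1,0,0)! = -1/6  (running -1/6)
  +(−1)^2/∏(2,2,0,0,1,1)! = 1/4  (running 1/12)
⟨..|..⟩ = √(72/35)·(1/12) = +0.119523

+√(1/70) ≈ +0.119523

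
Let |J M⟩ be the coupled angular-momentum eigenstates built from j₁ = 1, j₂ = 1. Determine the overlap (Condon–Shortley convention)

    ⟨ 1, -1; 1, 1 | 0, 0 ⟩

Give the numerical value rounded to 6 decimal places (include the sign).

j₁+j₂−J=2  J+j₁−j₂=0  J−j₁+j₂=0  j₁+j₂+J+1=3
(j₁±m₁, j₂±m₂, J±M) = (0,2,2,0,0,0)
P² = 4/3
sum k=2..2:
  [2] +1/2 = 1/2
S = 1/2
C² = P²·S² = 1/3 ; C = +0.577350

+0.577350  (= +√(1/3))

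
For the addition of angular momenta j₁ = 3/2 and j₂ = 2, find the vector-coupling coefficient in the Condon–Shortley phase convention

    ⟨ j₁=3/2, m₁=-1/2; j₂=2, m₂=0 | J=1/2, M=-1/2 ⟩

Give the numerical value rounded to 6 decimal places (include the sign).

+√(1/5) ≈ +0.447214

√[2·3!0!1!/5! · 1!2!2!2!0!1!] = √(4/5)
  +(−1)^2/∏(2,1,0,0,0,1)! = 1/2  (running 1/2)
⟨..|..⟩ = √(4/5)·(1/2) = +0.447214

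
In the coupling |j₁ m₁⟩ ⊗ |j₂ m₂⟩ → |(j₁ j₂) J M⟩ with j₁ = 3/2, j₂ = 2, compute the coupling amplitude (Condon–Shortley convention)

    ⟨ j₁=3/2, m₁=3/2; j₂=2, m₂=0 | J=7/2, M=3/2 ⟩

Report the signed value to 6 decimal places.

√[8·0!3!4!/8! · 3!0!2!2!5!2!] = √(1152/7)
  +(−1)^0/∏(0,0,0,2,3,2)! = 1/24  (running 1/24)
⟨..|..⟩ = √(1152/7)·(1/24) = +0.534522

+√(2/7) ≈ +0.534522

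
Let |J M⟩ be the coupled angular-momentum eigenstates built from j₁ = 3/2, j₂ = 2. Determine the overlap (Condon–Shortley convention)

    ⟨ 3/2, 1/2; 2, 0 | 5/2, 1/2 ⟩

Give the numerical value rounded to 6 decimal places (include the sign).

+0.292770  (= +√(3/35))

√[6·1!2!3!/7! · 2!1!2!2!3!2!] = √(48/35)
  +(−1)^0/∏(0,1,1,2,1,1)! = 1/2  (running 1/2)
  +(−1)^1/∏(1,0,0,1,2,2)! = -1/4  (running 1/4)
⟨..|..⟩ = √(48/35)·(1/4) = +0.292770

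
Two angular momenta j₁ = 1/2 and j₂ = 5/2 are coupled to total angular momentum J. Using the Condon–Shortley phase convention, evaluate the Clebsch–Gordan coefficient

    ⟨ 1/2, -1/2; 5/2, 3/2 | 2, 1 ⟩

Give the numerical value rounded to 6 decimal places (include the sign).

-0.816497

triangle: 1!·0!·4!/6! = 24/720
(j±m)!: 0!·1!·4!·1!·3!·1! = 144
prefactor² = (2J+1)·Δ·N² = 24
  k=1: −1/(1!·0!·0!·3!·0!·1!) = -1/6
Σ = -1/6  ⇒  CG² = 24·(-1/6)² = 2/3
CG = −√(2/3) = -0.816497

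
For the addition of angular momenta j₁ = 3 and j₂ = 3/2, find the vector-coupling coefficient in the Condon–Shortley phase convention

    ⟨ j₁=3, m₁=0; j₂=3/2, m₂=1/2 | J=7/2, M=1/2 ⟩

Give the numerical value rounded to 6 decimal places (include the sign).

√[8·1!5!2!/9! · 3!3!2!1!4!3!] = √(384/7)
  +(−1)^0/∏(0,1,3,2,2,0)! = 1/24  (running 1/24)
  +(−1)^1/∏(1,0,2,1,3,1)! = -1/12  (running -1/24)
⟨..|..⟩ = √(384/7)·(-1/24) = -0.308607

−√(2/21) = -0.308607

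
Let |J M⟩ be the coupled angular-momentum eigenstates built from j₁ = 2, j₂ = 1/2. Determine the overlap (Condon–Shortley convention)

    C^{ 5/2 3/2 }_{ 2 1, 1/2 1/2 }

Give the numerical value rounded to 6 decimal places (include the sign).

j₁+j₂−J=0  J+j₁−j₂=4  J−j₁+j₂=1  j₁+j₂+J+1=6
(j₁±m₁, j₂±m₂, J±M) = (3,1,1,0,4,1)
P² = 144/5
sum k=0..0:
  [0] +1/6 = 1/6
S = 1/6
C² = P²·S² = 4/5 ; C = +0.894427

+√(4/5) = +0.894427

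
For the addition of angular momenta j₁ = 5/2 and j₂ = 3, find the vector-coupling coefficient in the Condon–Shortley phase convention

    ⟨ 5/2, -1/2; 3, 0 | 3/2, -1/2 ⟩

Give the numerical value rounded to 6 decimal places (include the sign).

j₁+j₂−J=4  J+j₁−j₂=1  J−j₁+j₂=2  j₁+j₂+J+1=8
(j₁±m₁, j₂±m₂, J±M) = (2,3,3,3,1,2)
P² = 144/35
sum k=2..3:
  [2] +1/4 = 1/4
  [3] −1/12 = -1/12
S = 1/6
C² = P²·S² = 4/35 ; C = +0.338062

+0.338062  (= +√(4/35))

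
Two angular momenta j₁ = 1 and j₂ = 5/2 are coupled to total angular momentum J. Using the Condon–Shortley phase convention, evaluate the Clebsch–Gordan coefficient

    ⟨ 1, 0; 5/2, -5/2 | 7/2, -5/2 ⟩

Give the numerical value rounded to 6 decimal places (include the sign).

triangle: 0!*2!*5!/8! = 240/40320
(j±m)!: 1!*1!*0!*5!*1!*6! = 86400
prefactor² = (2J+1)*Δ*N² = 28800/7
  k=0: +1/(0!*0!*1!*0!*1!*5!) = 1/120
Σ = 1/120  ⇒  CG² = 28800/7*1/120² = 2/7
CG = +√(2/7) = +0.534522

+0.534522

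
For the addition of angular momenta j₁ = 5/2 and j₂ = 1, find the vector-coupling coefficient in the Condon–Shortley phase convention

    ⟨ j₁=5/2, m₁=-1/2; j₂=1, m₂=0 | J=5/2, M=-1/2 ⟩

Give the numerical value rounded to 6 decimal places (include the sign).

-0.169031  (= −√(1/35))

√[6·1!4!1!/7! · 2!3!1!1!2!3!] = √(144/35)
  +(−1)^0/∏(0,1,3,1,1,0)! = 1/6  (running 1/6)
  +(−1)^1/∏(1,0,2,0,2,1)! = -1/4  (running -1/12)
⟨..|..⟩ = √(144/35)·(-1/12) = -0.169031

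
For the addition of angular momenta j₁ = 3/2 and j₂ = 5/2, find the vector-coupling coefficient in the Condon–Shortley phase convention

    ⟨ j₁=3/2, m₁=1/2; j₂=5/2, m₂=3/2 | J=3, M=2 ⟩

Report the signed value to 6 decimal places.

√[7·1!2!4!/8! · 2!1!4!1!5!1!] = √(48)
  +(−1)^0/∏(0,1,1,4,1,0)! = 1/24  (running 1/24)
  +(−1)^1/∏(1,0,0,3,2,1)! = -1/12  (running -1/24)
⟨..|..⟩ = √(48)·(-1/24) = -0.288675

-0.288675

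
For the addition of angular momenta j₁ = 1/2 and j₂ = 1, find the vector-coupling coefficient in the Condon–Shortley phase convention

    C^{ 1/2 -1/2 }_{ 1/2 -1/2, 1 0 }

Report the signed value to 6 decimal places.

-0.577350

triangle: 1!·0!·1!/3! = 1/6
(j±m)!: 0!·1!·1!·1!·0!·1! = 1
prefactor² = (2J+1)·Δ·N² = 1/3
  k=1: −1/(1!·0!·0!·0!·0!·1!) = -1
Σ = -1  ⇒  CG² = 1/3·(-1)² = 1/3
CG = −√(1/3) = -0.577350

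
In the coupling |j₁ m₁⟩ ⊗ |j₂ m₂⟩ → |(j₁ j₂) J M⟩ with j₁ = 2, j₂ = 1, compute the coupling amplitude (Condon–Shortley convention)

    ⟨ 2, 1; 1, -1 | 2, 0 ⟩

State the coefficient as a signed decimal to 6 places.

+√(1/2) = +0.707107

j₁+j₂−J=1  J+j₁−j₂=3  J−j₁+j₂=1  j₁+j₂+J+1=6
(j₁±m₁, j₂±m₂, J±M) = (3,1,0,2,2,2)
P² = 2
sum k=0..0:
  [0] +1/2 = 1/2
S = 1/2
C² = P²·S² = 1/2 ; C = +0.707107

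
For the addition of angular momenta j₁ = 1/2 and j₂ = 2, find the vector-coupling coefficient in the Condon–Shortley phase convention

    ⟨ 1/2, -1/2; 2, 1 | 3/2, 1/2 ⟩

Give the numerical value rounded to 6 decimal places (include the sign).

−√(3/5) ≈ -0.774597

√[4·1!0!3!/5! · 0!1!3!1!2!1!] = √(12/5)
  +(−1)^1/∏(1,0,0,2,0,1)! = -1/2  (running -1/2)
⟨..|..⟩ = √(12/5)·(-1/2) = -0.774597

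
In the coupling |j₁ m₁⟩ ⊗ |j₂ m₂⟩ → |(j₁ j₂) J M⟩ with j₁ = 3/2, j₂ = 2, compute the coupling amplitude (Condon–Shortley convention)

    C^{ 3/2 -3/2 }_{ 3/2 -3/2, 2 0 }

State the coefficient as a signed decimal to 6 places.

triangle: 2!*1!*2!/6! = 4/720
(j±m)!: 0!*3!*2!*2!*0!*3! = 144
prefactor² = (2J+1)*Δ*N² = 16/5
  k=2: +1/(2!*0!*1!*0!*0!*2!) = 1/4
Σ = 1/4  ⇒  CG² = 16/5*1/4² = 1/5
CG = +√(1/5) = +0.447214

+0.447214  (= +√(1/5))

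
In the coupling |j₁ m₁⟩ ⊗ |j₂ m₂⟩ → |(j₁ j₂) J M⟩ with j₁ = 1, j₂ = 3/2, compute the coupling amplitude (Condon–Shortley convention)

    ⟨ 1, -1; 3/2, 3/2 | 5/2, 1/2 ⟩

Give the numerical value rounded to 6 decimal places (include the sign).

+0.316228  (= +√(1/10))

triangle: 0!×2!×3!/6! = 12/720
(j±m)!: 0!×2!×3!×0!×3!×2! = 144
prefactor² = (2J+1)×Δ×N² = 72/5
  k=0: +1/(0!×0!×2!×3!×0!×0!) = 1/12
Σ = 1/12  ⇒  CG² = 72/5×1/12² = 1/10
CG = +√(1/10) = +0.316228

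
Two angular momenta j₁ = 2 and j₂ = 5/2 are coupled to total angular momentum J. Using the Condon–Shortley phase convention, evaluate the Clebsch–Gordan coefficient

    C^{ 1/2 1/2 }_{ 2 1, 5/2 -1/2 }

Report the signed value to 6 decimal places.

-0.365148  (= −√(2/15))

triangle: 4!×0!×1!/6! = 24/720
(j±m)!: 3!×1!×2!×3!×1!×0! = 72
prefactor² = (2J+1)×Δ×N² = 24/5
  k=1: −1/(1!×3!×0!×1!×0!×0!) = -1/6
Σ = -1/6  ⇒  CG² = 24/5×(-1/6)² = 2/15
CG = −√(2/15) = -0.365148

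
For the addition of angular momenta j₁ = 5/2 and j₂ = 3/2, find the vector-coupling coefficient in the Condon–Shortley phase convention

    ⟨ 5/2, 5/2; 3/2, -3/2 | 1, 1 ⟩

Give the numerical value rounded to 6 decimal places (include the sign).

+0.707107

triangle: 3!·2!·0!/6! = 12/720
(j±m)!: 5!·0!·0!·3!·2!·0! = 1440
prefactor² = (2J+1)·Δ·N² = 72
  k=0: +1/(0!·3!·0!·0!·2!·0!) = 1/12
Σ = 1/12  ⇒  CG² = 72·1/12² = 1/2
CG = +√(1/2) = +0.707107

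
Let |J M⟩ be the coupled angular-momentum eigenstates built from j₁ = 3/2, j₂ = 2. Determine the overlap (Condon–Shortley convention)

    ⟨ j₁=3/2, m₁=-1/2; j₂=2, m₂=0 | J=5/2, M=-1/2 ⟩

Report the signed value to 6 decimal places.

√[6·1!2!3!/7! · 1!2!2!2!2!3!] = √(48/35)
  +(−1)^0/∏(0,1,2,2,0,1)! = 1/4  (running 1/4)
  +(−1)^1/∏(1,0,1,1,1,2)! = -1/2  (running -1/4)
⟨..|..⟩ = √(48/35)·(-1/4) = -0.292770

-0.292770  (= −√(3/35))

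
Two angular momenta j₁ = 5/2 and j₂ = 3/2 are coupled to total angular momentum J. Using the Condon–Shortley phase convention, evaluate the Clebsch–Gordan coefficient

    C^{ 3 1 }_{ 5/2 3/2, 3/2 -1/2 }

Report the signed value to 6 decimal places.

j₁+j₂−J=1  J+j₁−j₂=4  J−j₁+j₂=2  j₁+j₂+J+1=8
(j₁±m₁, j₂±m₂, J±M) = (4,1,1,2,4,2)
P² = 96/5
sum k=0..1:
  [0] +1/6 = 1/6
  [1] −1/48 = -1/48
S = 7/48
C² = P²·S² = 49/120 ; C = +0.639010

+0.639010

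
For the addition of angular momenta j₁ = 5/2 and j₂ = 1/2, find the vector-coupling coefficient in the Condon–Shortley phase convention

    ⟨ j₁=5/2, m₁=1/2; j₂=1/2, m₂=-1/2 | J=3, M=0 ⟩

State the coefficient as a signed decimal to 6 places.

+√(1/2) ≈ +0.707107

j₁+j₂−J=0  J+j₁−j₂=5  J−j₁+j₂=1  j₁+j₂+J+1=7
(j₁±m₁, j₂±m₂, J±M) = (3,2,0,1,3,3)
P² = 72
sum k=0..0:
  [0] +1/12 = 1/12
S = 1/12
C² = P²·S² = 1/2 ; C = +0.707107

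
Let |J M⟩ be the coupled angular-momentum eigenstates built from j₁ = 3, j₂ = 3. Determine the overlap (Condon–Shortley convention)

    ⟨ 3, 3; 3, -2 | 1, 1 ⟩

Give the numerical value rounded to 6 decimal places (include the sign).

j₁+j₂−J=5  J+j₁−j₂=1  J−j₁+j₂=1  j₁+j₂+J+1=8
(j₁±m₁, j₂±m₂, J±M) = (6,0,1,5,2,0)
P² = 10800/7
sum k=0..0:
  [0] +1/120 = 1/120
S = 1/120
C² = P²·S² = 3/28 ; C = +0.327327

+√(3/28) = +0.327327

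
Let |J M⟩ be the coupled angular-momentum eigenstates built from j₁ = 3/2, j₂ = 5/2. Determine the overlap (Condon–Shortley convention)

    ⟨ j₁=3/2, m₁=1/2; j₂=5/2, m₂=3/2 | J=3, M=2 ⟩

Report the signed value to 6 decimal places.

triangle: 1!×2!×4!/8! = 48/40320
(j±m)!: 2!×1!×4!×1!×5!×1! = 5760
prefactor² = (2J+1)×Δ×N² = 48
  k=0: +1/(0!×1!×1!×4!×1!×0!) = 1/24
  k=1: −1/(1!×0!×0!×3!×2!×1!) = -1/12
Σ = -1/24  ⇒  CG² = 48×(-1/24)² = 1/12
CG = −√(1/12) = -0.288675

-0.288675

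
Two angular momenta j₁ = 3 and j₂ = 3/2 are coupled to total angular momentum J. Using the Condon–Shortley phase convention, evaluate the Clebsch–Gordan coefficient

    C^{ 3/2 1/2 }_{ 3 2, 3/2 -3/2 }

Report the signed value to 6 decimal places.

+0.534522  (= +√(2/7))

triangle: 3!×3!×0!/7! = 36/5040
(j±m)!: 5!×1!×0!×3!×2!×1! = 1440
prefactor² = (2J+1)×Δ×N² = 288/7
  k=0: +1/(0!×3!×1!×0!×2!×0!) = 1/12
Σ = 1/12  ⇒  CG² = 288/7×1/12² = 2/7
CG = +√(2/7) = +0.534522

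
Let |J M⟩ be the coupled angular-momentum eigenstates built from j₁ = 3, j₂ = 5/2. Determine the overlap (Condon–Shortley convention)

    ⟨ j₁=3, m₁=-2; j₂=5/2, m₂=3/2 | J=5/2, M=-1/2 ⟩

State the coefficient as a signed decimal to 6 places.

−√(1/14) ≈ -0.267261

j₁+j₂−J=3  J+j₁−j₂=3  J−j₁+j₂=2  j₁+j₂+J+1=9
(j₁±m₁, j₂±m₂, J±M) = (1,5,4,1,2,3)
P² = 288/7
sum k=2..3:
  [2] +1/24 = 1/24
  [3] −1/12 = -1/12
S = -1/24
C² = P²·S² = 1/14 ; C = -0.267261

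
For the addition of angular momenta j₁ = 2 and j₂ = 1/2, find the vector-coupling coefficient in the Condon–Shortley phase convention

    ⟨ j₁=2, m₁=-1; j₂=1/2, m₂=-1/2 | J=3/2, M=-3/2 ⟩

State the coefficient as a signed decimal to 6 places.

j₁+j₂−J=1  J+j₁−j₂=3  J−j₁+j₂=0  j₁+j₂+J+1=5
(j₁±m₁, j₂±m₂, J±M) = (1,3,0,1,0,3)
P² = 36/5
sum k=0..0:
  [0] +1/6 = 1/6
S = 1/6
C² = P²·S² = 1/5 ; C = +0.447214

+√(1/5) ≈ +0.447214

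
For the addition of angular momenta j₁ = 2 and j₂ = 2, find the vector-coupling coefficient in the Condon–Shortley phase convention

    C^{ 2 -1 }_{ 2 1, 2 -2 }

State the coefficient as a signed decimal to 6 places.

triangle: 2!·2!·2!/7! = 8/5040
(j±m)!: 3!·1!·0!·4!·1!·3! = 864
prefactor² = (2J+1)·Δ·N² = 48/7
  k=0: +1/(0!·2!·1!·0!·1!·2!) = 1/4
Σ = 1/4  ⇒  CG² = 48/7·1/4² = 3/7
CG = +√(3/7) = +0.654654

+0.654654  (= +√(3/7))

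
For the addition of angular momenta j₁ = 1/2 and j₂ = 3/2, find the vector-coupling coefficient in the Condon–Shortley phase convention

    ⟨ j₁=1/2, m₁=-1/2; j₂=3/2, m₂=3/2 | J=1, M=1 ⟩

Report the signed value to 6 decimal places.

j₁+j₂−J=1  J+j₁−j₂=0  J−j₁+j₂=2  j₁+j₂+J+1=4
(j₁±m₁, j₂±m₂, J±M) = (0,1,3,0,2,0)
P² = 3
sum k=1..1:
  [1] −1/2 = -1/2
S = -1/2
C² = P²·S² = 3/4 ; C = -0.866025

−√(3/4) = -0.866025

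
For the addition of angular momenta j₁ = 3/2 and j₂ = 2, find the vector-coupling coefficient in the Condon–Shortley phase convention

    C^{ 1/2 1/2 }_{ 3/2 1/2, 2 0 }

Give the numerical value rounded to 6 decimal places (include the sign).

√[2·3!0!1!/5! · 2!1!2!2!1!0!] = √(4/5)
  +(−1)^1/∏(1,2,0,1,0,0)! = -1/2  (running -1/2)
⟨..|..⟩ = √(4/5)·(-1/2) = -0.447214

-0.447214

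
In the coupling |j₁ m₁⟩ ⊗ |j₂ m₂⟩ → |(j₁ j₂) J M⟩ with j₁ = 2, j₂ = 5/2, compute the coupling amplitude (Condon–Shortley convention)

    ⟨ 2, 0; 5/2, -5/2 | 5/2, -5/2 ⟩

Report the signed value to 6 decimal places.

j₁+j₂−J=2  J+j₁−j₂=2  J−j₁+j₂=3  j₁+j₂+J+1=8
(j₁±m₁, j₂±m₂, J±M) = (2,2,0,5,0,5)
P² = 1440/7
sum k=0..0:
  [0] +1/24 = 1/24
S = 1/24
C² = P²·S² = 5/14 ; C = +0.597614

+0.597614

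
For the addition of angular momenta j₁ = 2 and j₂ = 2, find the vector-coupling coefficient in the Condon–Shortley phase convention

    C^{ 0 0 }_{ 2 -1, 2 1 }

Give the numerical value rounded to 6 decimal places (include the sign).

j₁+j₂−J=4  J+j₁−j₂=0  J−j₁+j₂=0  j₁+j₂+J+1=5
(j₁±m₁, j₂±m₂, J±M) = (1,3,3,1,0,0)
P² = 36/5
sum k=3..3:
  [3] −1/6 = -1/6
S = -1/6
C² = P²·S² = 1/5 ; C = -0.447214

-0.447214  (= −√(1/5))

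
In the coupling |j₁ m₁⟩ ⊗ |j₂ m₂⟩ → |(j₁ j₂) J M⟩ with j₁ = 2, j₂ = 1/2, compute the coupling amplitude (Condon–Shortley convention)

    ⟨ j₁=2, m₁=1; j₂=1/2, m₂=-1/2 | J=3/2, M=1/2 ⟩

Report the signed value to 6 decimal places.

j₁+j₂−J=1  J+j₁−j₂=3  J−j₁+j₂=0  j₁+j₂+J+1=5
(j₁±m₁, j₂±m₂, J±M) = (3,1,0,1,2,1)
P² = 12/5
sum k=0..0:
  [0] +1/2 = 1/2
S = 1/2
C² = P²·S² = 3/5 ; C = +0.774597

+0.774597  (= +√(3/5))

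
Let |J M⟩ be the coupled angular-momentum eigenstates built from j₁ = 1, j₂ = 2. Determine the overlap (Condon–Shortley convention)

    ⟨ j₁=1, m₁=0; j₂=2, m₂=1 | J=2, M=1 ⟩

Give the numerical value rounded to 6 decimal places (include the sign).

−√(1/6) ≈ -0.408248

triangle: 1!·1!·3!/6! = 6/720
(j±m)!: 1!·1!·3!·1!·3!·1! = 36
prefactor² = (2J+1)·Δ·N² = 3/2
  k=0: +1/(0!·1!·1!·3!·0!·0!) = 1/6
  k=1: −1/(1!·0!·0!·2!·1!·1!) = -1/2
Σ = -1/3  ⇒  CG² = 3/2·(-1/3)² = 1/6
CG = −√(1/6) = -0.408248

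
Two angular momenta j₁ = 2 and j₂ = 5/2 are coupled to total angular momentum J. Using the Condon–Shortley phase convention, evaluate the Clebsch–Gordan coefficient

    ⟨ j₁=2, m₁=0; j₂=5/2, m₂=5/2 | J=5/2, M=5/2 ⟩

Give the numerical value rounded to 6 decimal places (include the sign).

triangle: 2!×2!×3!/8! = 24/40320
(j±m)!: 2!×2!×5!×0!×5!×0! = 57600
prefactor² = (2J+1)×Δ×N² = 1440/7
  k=2: +1/(2!×0!×0!×3!×2!×0!) = 1/24
Σ = 1/24  ⇒  CG² = 1440/7×1/24² = 5/14
CG = +√(5/14) = +0.597614

+√(5/14) ≈ +0.597614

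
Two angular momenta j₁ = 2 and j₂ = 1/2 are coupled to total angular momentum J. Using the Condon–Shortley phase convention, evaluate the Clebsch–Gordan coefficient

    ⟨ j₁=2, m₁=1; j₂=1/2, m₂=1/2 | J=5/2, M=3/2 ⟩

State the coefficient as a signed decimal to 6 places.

√[6·0!4!1!/6! · 3!1!1!0!4!1!] = √(144/5)
  +(−1)^0/∏(0,0,1,1,3,0)! = 1/6  (running 1/6)
⟨..|..⟩ = √(144/5)·(1/6) = +0.894427

+0.894427  (= +√(4/5))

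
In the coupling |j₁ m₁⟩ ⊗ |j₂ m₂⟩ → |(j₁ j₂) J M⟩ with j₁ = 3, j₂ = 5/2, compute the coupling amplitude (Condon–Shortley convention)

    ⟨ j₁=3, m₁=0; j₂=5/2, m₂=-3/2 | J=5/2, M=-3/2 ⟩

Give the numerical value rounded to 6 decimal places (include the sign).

j₁+j₂−J=3  J+j₁−j₂=3  J−j₁+j₂=2  j₁+j₂+J+1=9
(j₁±m₁, j₂±m₂, J±M) = (3,3,1,4,1,4)
P² = 864/35
sum k=0..1:
  [0] +1/36 = 1/36
  [1] −1/8 = -1/8
S = -7/72
C² = P²·S² = 7/30 ; C = -0.483046

-0.483046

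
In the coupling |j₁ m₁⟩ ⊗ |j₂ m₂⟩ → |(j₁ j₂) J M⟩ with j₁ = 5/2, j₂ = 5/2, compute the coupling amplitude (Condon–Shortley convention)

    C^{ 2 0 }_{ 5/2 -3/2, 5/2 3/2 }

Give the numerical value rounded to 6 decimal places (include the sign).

-0.109109  (= −√(1/84))

triangle: 3!·2!·2!/8! = 24/40320
(j±m)!: 1!·4!·4!·1!·2!·2! = 2304
prefactor² = (2J+1)·Δ·N² = 48/7
  k=2: +1/(2!·1!·2!·2!·0!·0!) = 1/8
  k=3: −1/(3!·0!·1!·1!·1!·1!) = -1/6
Σ = -1/24  ⇒  CG² = 48/7·(-1/24)² = 1/84
CG = −√(1/84) = -0.109109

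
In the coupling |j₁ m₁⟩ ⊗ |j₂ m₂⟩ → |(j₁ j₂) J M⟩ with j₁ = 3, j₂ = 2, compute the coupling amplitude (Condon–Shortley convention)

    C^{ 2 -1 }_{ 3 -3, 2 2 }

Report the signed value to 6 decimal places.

triangle: 3!×3!×1!/8! = 36/40320
(j±m)!: 0!×6!×4!×0!×1!×3! = 103680
prefactor² = (2J+1)×Δ×N² = 3240/7
  k=3: −1/(3!×0!×3!×1!×0!×0!) = -1/36
Σ = -1/36  ⇒  CG² = 3240/7×(-1/36)² = 5/14
CG = −√(5/14) = -0.597614

−√(5/14) = -0.597614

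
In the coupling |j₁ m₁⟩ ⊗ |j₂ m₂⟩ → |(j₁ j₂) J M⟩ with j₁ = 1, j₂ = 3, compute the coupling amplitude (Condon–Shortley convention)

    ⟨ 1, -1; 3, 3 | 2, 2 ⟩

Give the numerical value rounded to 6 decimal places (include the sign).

+√(5/7) = +0.845154

triangle: 2!×0!×4!/7! = 48/5040
(j±m)!: 0!×2!×6!×0!×4!×0! = 34560
prefactor² = (2J+1)×Δ×N² = 11520/7
  k=2: +1/(2!×0!×0!×4!×0!×0!) = 1/48
Σ = 1/48  ⇒  CG² = 11520/7×1/48² = 5/7
CG = +√(5/7) = +0.845154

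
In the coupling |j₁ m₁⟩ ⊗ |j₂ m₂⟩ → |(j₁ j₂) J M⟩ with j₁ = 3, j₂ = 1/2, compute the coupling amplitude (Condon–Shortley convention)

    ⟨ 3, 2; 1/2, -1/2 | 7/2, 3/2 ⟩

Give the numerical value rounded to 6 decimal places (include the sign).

+√(2/7) = +0.534522

triangle: 0!*6!*1!/8! = 720/40320
(j±m)!: 5!*1!*0!*1!*5!*2! = 28800
prefactor² = (2J+1)*Δ*N² = 28800/7
  k=0: +1/(0!*0!*1!*0!*5!*1!) = 1/120
Σ = 1/120  ⇒  CG² = 28800/7*1/120² = 2/7
CG = +√(2/7) = +0.534522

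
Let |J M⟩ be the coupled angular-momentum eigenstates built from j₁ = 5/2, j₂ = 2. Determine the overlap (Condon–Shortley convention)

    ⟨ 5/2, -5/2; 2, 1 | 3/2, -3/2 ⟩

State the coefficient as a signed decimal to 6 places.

j₁+j₂−J=3  J+j₁−j₂=2  J−j₁+j₂=1  j₁+j₂+J+1=7
(j₁±m₁, j₂±m₂, J±M) = (0,5,3,1,0,3)
P² = 288/7
sum k=3..3:
  [3] −1/12 = -1/12
S = -1/12
C² = P²·S² = 2/7 ; C = -0.534522

−√(2/7) = -0.534522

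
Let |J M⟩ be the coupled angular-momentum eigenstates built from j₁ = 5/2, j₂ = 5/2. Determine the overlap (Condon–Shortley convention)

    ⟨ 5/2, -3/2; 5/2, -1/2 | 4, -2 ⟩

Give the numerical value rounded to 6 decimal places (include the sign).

-0.422577

triangle: 1!·4!·4!/10! = 576/3628800
(j±m)!: 1!·4!·2!·3!·2!·6! = 414720
prefactor² = (2J+1)·Δ·N² = 20736/35
  k=0: +1/(0!·1!·4!·2!·0!·2!) = 1/96
  k=1: −1/(1!·0!·3!·1!·1!·3!) = -1/36
Σ = -5/288  ⇒  CG² = 20736/35·(-5/288)² = 5/28
CG = −√(5/28) = -0.422577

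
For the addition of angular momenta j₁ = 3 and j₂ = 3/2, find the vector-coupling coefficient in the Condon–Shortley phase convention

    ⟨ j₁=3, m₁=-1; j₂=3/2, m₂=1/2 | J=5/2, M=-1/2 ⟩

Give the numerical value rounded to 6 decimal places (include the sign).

triangle: 2!·4!·1!/8! = 48/40320
(j±m)!: 2!·4!·2!·1!·2!·3! = 1152
prefactor² = (2J+1)·Δ·N² = 288/35
  k=1: −1/(1!·1!·3!·1!·1!·0!) = -1/6
  k=2: +1/(2!·0!·2!·0!·2!·1!) = 1/8
Σ = -1/24  ⇒  CG² = 288/35·(-1/24)² = 1/70
CG = −√(1/70) = -0.119523

-0.119523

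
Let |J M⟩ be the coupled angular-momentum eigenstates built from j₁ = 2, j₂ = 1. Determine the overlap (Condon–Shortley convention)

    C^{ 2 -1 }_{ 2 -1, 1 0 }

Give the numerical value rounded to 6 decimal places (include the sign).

-0.408248

√[5·1!3!1!/6! · 1!3!1!1!1!3!] = √(3/2)
  +(−1)^0/∏(0,1,3,1,0,0)! = 1/6  (running 1/6)
  +(−1)^1/∏(1,0,2,0,1,1)! = -1/2  (running -1/3)
⟨..|..⟩ = √(3/2)·(-1/3) = -0.408248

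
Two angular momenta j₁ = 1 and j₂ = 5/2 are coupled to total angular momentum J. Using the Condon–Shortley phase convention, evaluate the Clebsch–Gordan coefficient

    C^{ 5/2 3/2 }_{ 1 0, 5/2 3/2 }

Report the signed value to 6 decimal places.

√[6·1!1!4!/7! · 1!1!4!1!4!1!] = √(576/35)
  +(−1)^0/∏(0,1,1,4,0,0)! = 1/24  (running 1/24)
  +(−1)^1/∏(1,0,0,3,1,1)! = -1/6  (running -1/8)
⟨..|..⟩ = √(576/35)·(-1/8) = -0.507093

-0.507093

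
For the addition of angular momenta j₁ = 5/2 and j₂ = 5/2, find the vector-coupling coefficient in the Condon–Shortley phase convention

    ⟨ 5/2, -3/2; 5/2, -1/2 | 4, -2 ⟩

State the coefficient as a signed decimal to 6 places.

−√(5/28) ≈ -0.422577

j₁+j₂−J=1  J+j₁−j₂=4  J−j₁+j₂=4  j₁+j₂+J+1=10
(j₁±m₁, j₂±m₂, J±M) = (1,4,2,3,2,6)
P² = 20736/35
sum k=0..1:
  [0] +1/96 = 1/96
  [1] −1/36 = -1/36
S = -5/288
C² = P²·S² = 5/28 ; C = -0.422577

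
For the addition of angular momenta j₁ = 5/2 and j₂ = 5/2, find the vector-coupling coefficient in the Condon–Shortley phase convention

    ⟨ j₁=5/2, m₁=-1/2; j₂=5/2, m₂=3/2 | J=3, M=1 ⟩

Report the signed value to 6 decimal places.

√[7·2!3!3!/9! · 2!3!4!1!4!2!] = √(96/5)
  +(−1)^1/∏(1,1,2,3,1,0)! = -1/12  (running -1/12)
  +(−1)^2/∏(2,0,1,2,2,1)! = 1/8  (running 1/24)
⟨..|..⟩ = √(96/5)·(1/24) = +0.182574

+√(1/30) = +0.182574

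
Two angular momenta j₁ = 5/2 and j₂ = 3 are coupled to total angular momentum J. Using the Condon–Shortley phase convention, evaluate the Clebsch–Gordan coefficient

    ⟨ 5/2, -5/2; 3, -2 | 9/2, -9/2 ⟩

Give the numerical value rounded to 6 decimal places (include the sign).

j₁+j₂−J=1  J+j₁−j₂=4  J−j₁+j₂=5  j₁+j₂+J+1=11
(j₁±m₁, j₂±m₂, J±M) = (0,5,1,5,0,9)
P² = 41472000/11
sum k=1..1:
  [1] −1/2880 = -1/2880
S = -1/2880
C² = P²·S² = 5/11 ; C = -0.674200

−√(5/11) ≈ -0.674200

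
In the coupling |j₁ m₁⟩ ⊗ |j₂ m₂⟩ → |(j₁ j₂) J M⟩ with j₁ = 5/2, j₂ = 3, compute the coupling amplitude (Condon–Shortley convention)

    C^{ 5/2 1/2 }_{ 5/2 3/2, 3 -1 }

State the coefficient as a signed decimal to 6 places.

√[6·3!2!3!/9! · 4!1!2!4!3!2!] = √(576/35)
  +(−1)^0/∏(0,3,1,2,1,1)! = 1/12  (running 1/12)
  +(−1)^1/∏(1,2,0,1,2,2)! = -1/8  (running -1/24)
⟨..|..⟩ = √(576/35)·(-1/24) = -0.169031

−√(1/35) ≈ -0.169031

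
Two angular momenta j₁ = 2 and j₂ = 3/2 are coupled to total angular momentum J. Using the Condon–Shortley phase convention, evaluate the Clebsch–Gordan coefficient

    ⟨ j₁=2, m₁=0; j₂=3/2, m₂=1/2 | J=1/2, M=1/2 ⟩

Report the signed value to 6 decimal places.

+0.447214  (= +√(1/5))

√[2·3!1!0!/5! · 2!2!2!1!1!0!] = √(4/5)
  +(−1)^2/∏(2,1,0,0,1,0)! = 1/2  (running 1/2)
⟨..|..⟩ = √(4/5)·(1/2) = +0.447214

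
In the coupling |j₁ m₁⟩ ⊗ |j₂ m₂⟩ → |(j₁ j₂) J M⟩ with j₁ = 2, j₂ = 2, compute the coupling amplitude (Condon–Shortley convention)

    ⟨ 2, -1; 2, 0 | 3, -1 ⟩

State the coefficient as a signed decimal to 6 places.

-0.447214

j₁+j₂−J=1  J+j₁−j₂=3  J−j₁+j₂=3  j₁+j₂+J+1=8
(j₁±m₁, j₂±m₂, J±M) = (1,3,2,2,2,4)
P² = 36/5
sum k=0..1:
  [0] +1/12 = 1/12
  [1] −1/4 = -1/4
S = -1/6
C² = P²·S² = 1/5 ; C = -0.447214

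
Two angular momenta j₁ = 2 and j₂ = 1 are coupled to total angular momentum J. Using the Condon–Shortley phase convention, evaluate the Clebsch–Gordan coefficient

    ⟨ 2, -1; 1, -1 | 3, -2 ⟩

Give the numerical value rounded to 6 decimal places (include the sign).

+√(2/3) = +0.816497

triangle: 0!*4!*2!/7! = 48/5040
(j±m)!: 1!*3!*0!*2!*1!*5! = 1440
prefactor² = (2J+1)*Δ*N² = 96
  k=0: +1/(0!*0!*3!*0!*1!*2!) = 1/12
Σ = 1/12  ⇒  CG² = 96*1/12² = 2/3
CG = +√(2/3) = +0.816497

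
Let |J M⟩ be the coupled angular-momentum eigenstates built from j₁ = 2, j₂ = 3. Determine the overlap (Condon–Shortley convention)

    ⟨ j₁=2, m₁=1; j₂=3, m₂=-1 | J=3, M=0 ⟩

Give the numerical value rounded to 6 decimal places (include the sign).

+0.182574

√[7·2!2!4!/9! · 3!1!2!4!3!3!] = √(96/5)
  +(−1)^0/∏(0,2,1,2,1,2)! = 1/8  (running 1/8)
  +(−1)^1/∏(1,1,0,1,2,3)! = -1/12  (running 1/24)
⟨..|..⟩ = √(96/5)·(1/24) = +0.182574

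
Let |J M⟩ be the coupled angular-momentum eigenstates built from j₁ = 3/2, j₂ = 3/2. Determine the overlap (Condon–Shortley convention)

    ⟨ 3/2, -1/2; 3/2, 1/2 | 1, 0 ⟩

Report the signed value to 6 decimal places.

−√(1/20) ≈ -0.223607

√[3·2!1!1!/5! · 1!2!2!1!1!1!] = √(1/5)
  +(−1)^1/∏(1,1,1,1,0,0)! = -1  (running -1)
  +(−1)^2/∏(2,0,0,0,1,1)! = 1/2  (running -1/2)
⟨..|..⟩ = √(1/5)·(-1/2) = -0.223607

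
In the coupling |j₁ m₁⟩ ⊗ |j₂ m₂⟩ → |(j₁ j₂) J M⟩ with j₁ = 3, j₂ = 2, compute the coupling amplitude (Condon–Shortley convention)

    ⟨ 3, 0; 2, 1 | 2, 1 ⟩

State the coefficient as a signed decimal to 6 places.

triangle: 3!×3!×1!/8! = 36/40320
(j±m)!: 3!×3!×3!×1!×3!×1! = 1296
prefactor² = (2J+1)×Δ×N² = 81/14
  k=2: +1/(2!×1!×1!×1!×2!×0!) = 1/4
  k=3: −1/(3!×0!×0!×0!×3!×1!) = -1/36
Σ = 2/9  ⇒  CG² = 81/14×2/9² = 2/7
CG = +√(2/7) = +0.534522

+0.534522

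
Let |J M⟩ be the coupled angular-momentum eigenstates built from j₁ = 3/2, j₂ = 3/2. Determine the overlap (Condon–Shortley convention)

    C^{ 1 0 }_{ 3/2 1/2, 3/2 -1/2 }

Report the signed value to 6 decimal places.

triangle: 2!×1!×1!/5! = 2/120
(j±m)!: 2!×1!×1!×2!×1!×1! = 4
prefactor² = (2J+1)×Δ×N² = 1/5
  k=0: +1/(0!×2!×1!×1!×0!×0!) = 1/2
  k=1: −1/(1!×1!×0!×0!×1!×1!) = -1
Σ = -1/2  ⇒  CG² = 1/5×(-1/2)² = 1/20
CG = −√(1/20) = -0.223607

-0.223607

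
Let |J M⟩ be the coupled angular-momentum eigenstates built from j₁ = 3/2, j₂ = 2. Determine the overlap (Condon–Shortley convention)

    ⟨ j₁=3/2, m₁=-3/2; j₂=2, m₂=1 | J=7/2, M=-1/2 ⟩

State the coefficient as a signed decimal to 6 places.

+√(4/35) ≈ +0.338062

triangle: 0!·3!·4!/8! = 144/40320
(j±m)!: 0!·3!·3!·1!·3!·4! = 5184
prefactor² = (2J+1)·Δ·N² = 5184/35
  k=0: +1/(0!·0!·3!·3!·0!·1!) = 1/36
Σ = 1/36  ⇒  CG² = 5184/35·1/36² = 4/35
CG = +√(4/35) = +0.338062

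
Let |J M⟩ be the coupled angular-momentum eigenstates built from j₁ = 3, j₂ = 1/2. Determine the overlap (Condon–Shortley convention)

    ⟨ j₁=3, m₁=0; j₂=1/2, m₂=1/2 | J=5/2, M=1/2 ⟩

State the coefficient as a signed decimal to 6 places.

−√(3/7) ≈ -0.654654

triangle: 1!·5!·0!/7! = 120/5040
(j±m)!: 3!·3!·1!·0!·3!·2! = 432
prefactor² = (2J+1)·Δ·N² = 432/7
  k=1: −1/(1!·0!·2!·0!·3!·0!) = -1/12
Σ = -1/12  ⇒  CG² = 432/7·(-1/12)² = 3/7
CG = −√(3/7) = -0.654654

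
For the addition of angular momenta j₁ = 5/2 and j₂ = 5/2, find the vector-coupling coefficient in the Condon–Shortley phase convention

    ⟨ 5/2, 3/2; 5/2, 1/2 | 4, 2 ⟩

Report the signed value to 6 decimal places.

+√(5/28) = +0.422577

j₁+j₂−J=1  J+j₁−j₂=4  J−j₁+j₂=4  j₁+j₂+J+1=10
(j₁±m₁, j₂±m₂, J±M) = (4,1,3,2,6,2)
P² = 20736/35
sum k=0..1:
  [0] +1/36 = 1/36
  [1] −1/96 = -1/96
S = 5/288
C² = P²·S² = 5/28 ; C = +0.422577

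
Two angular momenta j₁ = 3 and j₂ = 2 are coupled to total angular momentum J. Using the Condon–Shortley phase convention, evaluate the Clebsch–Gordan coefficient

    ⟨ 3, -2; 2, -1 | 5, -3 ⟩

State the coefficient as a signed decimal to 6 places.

√[11·0!6!4!/11! · 1!5!1!3!2!8!] = √(276480)
  +(−1)^0/∏(0,0,5,1,1,3)! = 1/720  (running 1/720)
⟨..|..⟩ = √(276480)·(1/720) = +0.730297

+√(8/15) ≈ +0.730297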